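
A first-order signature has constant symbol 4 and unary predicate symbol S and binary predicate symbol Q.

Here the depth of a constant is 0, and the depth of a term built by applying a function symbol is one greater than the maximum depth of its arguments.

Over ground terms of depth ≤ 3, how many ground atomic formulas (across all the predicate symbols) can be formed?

2

First count ground terms of depth ≤ 3.
With no function symbols every ground term is a constant, so there is exactly 1 ground term at every depth bound.
N_0 = 1
N_1 = 1
N_2 = 1
N_3 = 1
So |H| = 1.
A ground atom is a predicate applied to a tuple of terms from H, so the count is the sum over predicates of |H|^arity:
  S: 1;  Q: 1^2 = 1
Total ground atoms: 1 + 1 = 2.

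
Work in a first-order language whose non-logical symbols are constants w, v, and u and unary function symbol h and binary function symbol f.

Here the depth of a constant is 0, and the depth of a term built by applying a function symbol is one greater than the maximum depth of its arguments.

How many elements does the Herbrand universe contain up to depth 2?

Let N_k = |{terms of depth ≤ k}|. Then N_0 = 3 and N_k = 3 + N_{k-1} + N_{k-1}^2 for k ≥ 1 (one summand per function symbol, arity giving the exponent).
N_0 = 3
N_1 = 3 + 3 + 3^2 = 15
N_2 = 3 + 15 + 15^2 = 243

243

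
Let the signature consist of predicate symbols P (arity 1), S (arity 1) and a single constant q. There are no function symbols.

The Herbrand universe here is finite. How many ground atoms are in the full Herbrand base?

2

With no function symbols, the Herbrand universe is just the 1 constant.
Ground atoms per predicate: P: 1, S: 1.
Herbrand base size = 1 + 1 = 2.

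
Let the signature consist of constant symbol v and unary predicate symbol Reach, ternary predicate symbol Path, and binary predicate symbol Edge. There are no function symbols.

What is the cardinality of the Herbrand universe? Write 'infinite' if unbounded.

1

There are no function symbols, so the only ground term is the single constant.
The Herbrand universe is {v}, finite with 1 element.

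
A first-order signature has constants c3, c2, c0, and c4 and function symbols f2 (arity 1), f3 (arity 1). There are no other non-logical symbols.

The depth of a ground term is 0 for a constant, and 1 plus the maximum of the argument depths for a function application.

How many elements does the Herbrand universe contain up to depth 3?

60

Write N_k for the number of ground terms of depth ≤ k. A term of depth ≤ k is either a constant or a function symbol applied to arguments of depth ≤ k−1, so N_k = 4 + N_{k-1} + N_{k-1}.
N_0 = 4
N_1 = 4 + 4 + 4 = 12
N_2 = 4 + 12 + 12 = 28
N_3 = 4 + 28 + 28 = 60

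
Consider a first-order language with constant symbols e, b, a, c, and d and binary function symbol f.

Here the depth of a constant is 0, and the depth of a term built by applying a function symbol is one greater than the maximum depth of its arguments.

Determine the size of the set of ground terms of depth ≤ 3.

Let N_k = |{terms of depth ≤ k}|. Then N_0 = 5 and N_k = 5 + N_{k-1}^2 for k ≥ 1 (one summand per function symbol, arity giving the exponent).
N_0 = 5
N_1 = 5 + 5^2 = 30
N_2 = 5 + 30^2 = 905
N_3 = 5 + 905^2 = 819030

819030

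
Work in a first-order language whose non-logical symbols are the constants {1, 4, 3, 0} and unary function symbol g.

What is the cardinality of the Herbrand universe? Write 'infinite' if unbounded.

infinite

The signature has at least one function symbol (g, arity 1) and at least one constant (1).
Iterating g gives infinitely many distinct ground terms: 1, g(1), g(g(1)), ...
So the Herbrand universe is infinite.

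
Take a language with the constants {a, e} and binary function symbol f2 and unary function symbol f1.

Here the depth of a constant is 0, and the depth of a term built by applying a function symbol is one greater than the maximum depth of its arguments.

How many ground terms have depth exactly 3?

If N_k denotes the number of depth-≤k ground terms, the 2 constants give N_0 = 2, and each function symbol of arity r contributes N_{k-1}^r new terms at level k: N_k = 2 + N_{k-1}^2 + N_{k-1}.
N_0 = 2
N_1 = 2 + 2^2 + 2 = 8
N_2 = 2 + 8^2 + 8 = 74
N_3 = 2 + 74^2 + 74 = 5552
Terms of depth exactly 3: N_3 − N_2 = 5552 − 74 = 5478.

5478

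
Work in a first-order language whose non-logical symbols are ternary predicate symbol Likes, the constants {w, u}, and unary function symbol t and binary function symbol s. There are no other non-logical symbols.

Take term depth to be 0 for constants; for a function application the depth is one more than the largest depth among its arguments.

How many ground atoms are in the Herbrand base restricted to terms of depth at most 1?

512

First count ground terms of depth ≤ 1.
Write N_k for the number of ground terms of depth ≤ k. A term of depth ≤ k is either a constant or a function symbol applied to arguments of depth ≤ k−1, so N_k = 2 + N_{k-1} + N_{k-1}^2.
N_0 = 2
N_1 = 2 + 2 + 2^2 = 8
So |H| = 8.
For each predicate symbol, the number of ground atoms is |H| raised to its arity; summing:
  Likes: 8^3 = 512
Total ground atoms: 512.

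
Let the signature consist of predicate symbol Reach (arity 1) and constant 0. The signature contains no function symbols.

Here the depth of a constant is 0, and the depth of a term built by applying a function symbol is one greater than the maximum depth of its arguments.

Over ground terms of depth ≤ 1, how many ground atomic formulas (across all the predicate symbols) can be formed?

First count ground terms of depth ≤ 1.
With no function symbols every ground term is a constant, so there is exactly 1 ground term at every depth bound.
N_0 = 1
N_1 = 1
So |H| = 1.
A ground atom is a predicate applied to a tuple of terms from H, so the count is the sum over predicates of |H|^arity:
  Reach: 1
Total ground atoms: 1.

1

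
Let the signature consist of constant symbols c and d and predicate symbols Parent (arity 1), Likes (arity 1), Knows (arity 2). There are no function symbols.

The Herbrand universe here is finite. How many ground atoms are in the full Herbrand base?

8

With no function symbols, the Herbrand universe is just the 2 constants.
Ground atoms per predicate: Parent: 2, Likes: 2, Knows: 2^2 = 4.
Herbrand base size = 2 + 2 + 4 = 8.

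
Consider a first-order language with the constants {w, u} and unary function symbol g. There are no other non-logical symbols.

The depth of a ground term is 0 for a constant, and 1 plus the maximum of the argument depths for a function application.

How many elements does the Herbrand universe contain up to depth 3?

8

Write N_k for the number of ground terms of depth ≤ k. A term of depth ≤ k is either a constant or a function symbol applied to arguments of depth ≤ k−1, so N_k = 2 + N_{k-1}.
N_0 = 2
N_1 = 2 + 2 = 4
N_2 = 2 + 4 = 6
N_3 = 2 + 6 = 8
Explicitly: w, u, g(w), g(u), g(g(w)), g(g(u)), g(g(g(w))), g(g(g(u))).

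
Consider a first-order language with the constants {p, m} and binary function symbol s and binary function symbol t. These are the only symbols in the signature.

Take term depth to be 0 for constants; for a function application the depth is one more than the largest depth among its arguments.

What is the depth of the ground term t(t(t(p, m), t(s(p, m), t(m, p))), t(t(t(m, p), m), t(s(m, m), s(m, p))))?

depth(t(p, m)) = 1 + max(0, 0) = 1
depth(s(p, m)) = 1 + max(0, 0) = 1
depth(t(m, p)) = 1 + max(0, 0) = 1
depth(t(s(p, m), t(m, p))) = 1 + max(1, 1) = 2
depth(t(t(p, m), t(s(p, m), t(m, p)))) = 1 + max(1, 2) = 3
depth(t(t(m, p), m)) = 1 + max(1, 0) = 2
depth(s(m, m)) = 1 + max(0, 0) = 1
depth(s(m, p)) = 1 + max(0, 0) = 1
depth(t(s(m, m), s(m, p))) = 1 + max(1, 1) = 2
depth(t(t(t(m, p), m), t(s(m, m), s(m, p)))) = 1 + max(2, 2) = 3
depth(t(t(t(p, m), t(s(p, m), t(m, p))), t(t(t(m, p), m), t(s(m, m), s(m, p))))) = 1 + max(3, 3) = 4

4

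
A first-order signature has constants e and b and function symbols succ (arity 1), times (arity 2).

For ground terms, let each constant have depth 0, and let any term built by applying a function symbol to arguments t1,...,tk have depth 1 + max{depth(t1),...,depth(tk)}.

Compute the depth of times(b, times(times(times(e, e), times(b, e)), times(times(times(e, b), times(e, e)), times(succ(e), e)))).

5

depth(times(e, e)) = 1 + max(0, 0) = 1
depth(times(b, e)) = 1 + max(0, 0) = 1
depth(times(times(e, e), times(b, e))) = 1 + max(1, 1) = 2
depth(times(e, b)) = 1 + max(0, 0) = 1
depth(times(times(e, b), times(e, e))) = 1 + max(1, 1) = 2
depth(succ(e)) = 1 + depth(e) = 1 + 0 = 1
depth(times(succ(e), e)) = 1 + max(1, 0) = 2
depth(times(times(times(e, b), times(e, e)), times(succ(e), e))) = 1 + max(2, 2) = 3
depth(times(times(times(e, e), times(b, e)), times(times(times(e, b), times(e, e)), times(succ(e), e)))) = 1 + max(2, 3) = 4
depth(times(b, times(times(times(e, e), times(b, e)), times(times(times(e, b), times(e, e)), times(succ(e), e))))) = 1 + max(0, 4) = 5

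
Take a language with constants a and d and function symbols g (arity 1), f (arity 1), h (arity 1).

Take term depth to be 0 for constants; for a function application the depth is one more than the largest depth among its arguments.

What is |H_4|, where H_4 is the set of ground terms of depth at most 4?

242

Count level by level. With function symbols g/1, f/1, h/1, the terms of depth ≤ k are the 2 constants together with each function applied to depth-≤(k−1) tuples, so N_k = 2 + N_{k-1} + N_{k-1} + N_{k-1}.
N_0 = 2
N_1 = 2 + 2 + 2 + 2 = 8
N_2 = 2 + 8 + 8 + 8 = 26
N_3 = 2 + 26 + 26 + 26 = 80
N_4 = 2 + 80 + 80 + 80 = 242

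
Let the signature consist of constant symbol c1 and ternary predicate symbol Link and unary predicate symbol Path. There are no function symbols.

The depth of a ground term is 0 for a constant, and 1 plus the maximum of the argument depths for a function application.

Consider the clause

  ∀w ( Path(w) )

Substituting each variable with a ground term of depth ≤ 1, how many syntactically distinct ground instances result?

Ground terms of depth ≤ 1:
  With no function symbols every ground term is a constant, so there is exactly 1 ground term at every depth bound.
  N_0 = 1
  N_1 = 1
  Explicitly: c1.
So there is exactly 1 ground term available for substitution.
The variable w ranges independently over the available ground terms, and distinct assignments produce distinct instances.
Number of ground instances = 1.

1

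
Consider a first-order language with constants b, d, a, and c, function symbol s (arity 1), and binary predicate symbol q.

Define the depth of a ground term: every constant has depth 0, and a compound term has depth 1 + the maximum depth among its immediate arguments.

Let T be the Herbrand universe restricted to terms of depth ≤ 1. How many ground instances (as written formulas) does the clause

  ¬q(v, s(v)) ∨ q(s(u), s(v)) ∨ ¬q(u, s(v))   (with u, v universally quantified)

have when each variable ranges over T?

Ground terms of depth ≤ 1:
  If N_k denotes the number of depth-≤k ground terms, the 4 constants give N_0 = 4, and each function symbol of arity r contributes N_{k-1}^r new terms at level k: N_k = 4 + N_{k-1}.
  N_0 = 4
  N_1 = 4 + 4 = 8
So there are 8 ground terms available for substitution.
There are 2 variables to instantiate (u, v), each occurring in at least one literal, so different choices give different ground instances.
Number of ground instances = 8^2 = 64.

64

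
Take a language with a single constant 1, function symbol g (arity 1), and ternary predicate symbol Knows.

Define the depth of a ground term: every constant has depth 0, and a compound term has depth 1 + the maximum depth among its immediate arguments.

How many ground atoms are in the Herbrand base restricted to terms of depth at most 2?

First count ground terms of depth ≤ 2.
Count level by level. With function symbols g/1, the terms of depth ≤ k are the 1 constant together with each function applied to depth-≤(k−1) tuples, so N_k = 1 + N_{k-1}.
N_0 = 1
N_1 = 1 + 1 = 2
N_2 = 1 + 2 = 3
So |H| = 3.
For each predicate symbol, the number of ground atoms is |H| raised to its arity; summing:
  Knows: 3^3 = 27
Total ground atoms: 27.

27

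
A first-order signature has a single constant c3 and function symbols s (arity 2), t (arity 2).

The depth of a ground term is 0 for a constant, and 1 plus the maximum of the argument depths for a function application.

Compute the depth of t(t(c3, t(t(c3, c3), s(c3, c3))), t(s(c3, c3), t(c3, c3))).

4

depth(t(c3, c3)) = 1 + max(0, 0) = 1
depth(s(c3, c3)) = 1 + max(0, 0) = 1
depth(t(t(c3, c3), s(c3, c3))) = 1 + max(1, 1) = 2
depth(t(c3, t(t(c3, c3), s(c3, c3)))) = 1 + max(0, 2) = 3
depth(t(s(c3, c3), t(c3, c3))) = 1 + max(1, 1) = 2
depth(t(t(c3, t(t(c3, c3), s(c3, c3))), t(s(c3, c3), t(c3, c3)))) = 1 + max(3, 2) = 4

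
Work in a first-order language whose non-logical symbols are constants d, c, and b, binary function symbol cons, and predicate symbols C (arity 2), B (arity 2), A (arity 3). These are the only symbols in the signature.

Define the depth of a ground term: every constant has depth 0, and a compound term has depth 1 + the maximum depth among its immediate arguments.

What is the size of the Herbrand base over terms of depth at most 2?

3219741

First count ground terms of depth ≤ 2.
If N_k denotes the number of depth-≤k ground terms, the 3 constants give N_0 = 3, and each function symbol of arity r contributes N_{k-1}^r new terms at level k: N_k = 3 + N_{k-1}^2.
N_0 = 3
N_1 = 3 + 3^2 = 12
N_2 = 3 + 12^2 = 147
So |H| = 147.
Each predicate of arity r yields |H|^r ground atoms (one per choice of an r-tuple from H):
  C: 147^2 = 21609;  B: 147^2 = 21609;  A: 147^3 = 3176523
Total ground atoms: 21609 + 21609 + 3176523 = 3219741.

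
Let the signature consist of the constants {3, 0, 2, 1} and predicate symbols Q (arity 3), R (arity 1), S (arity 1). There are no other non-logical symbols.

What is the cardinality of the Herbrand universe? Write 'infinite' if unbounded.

There are no function symbols, so every ground term is one of the 4 constants.
The Herbrand universe is {3, 0, 2, 1}, which is finite with 4 elements.

4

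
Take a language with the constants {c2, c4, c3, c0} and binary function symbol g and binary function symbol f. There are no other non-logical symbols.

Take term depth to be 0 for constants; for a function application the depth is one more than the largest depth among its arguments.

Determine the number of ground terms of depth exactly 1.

32

Write N_k for the number of ground terms of depth ≤ k. A term of depth ≤ k is either a constant or a function symbol applied to arguments of depth ≤ k−1, so N_k = 4 + N_{k-1}^2 + N_{k-1}^2.
N_0 = 4
N_1 = 4 + 4^2 + 4^2 = 36
Terms of depth exactly 1: N_1 − N_0 = 36 − 4 = 32.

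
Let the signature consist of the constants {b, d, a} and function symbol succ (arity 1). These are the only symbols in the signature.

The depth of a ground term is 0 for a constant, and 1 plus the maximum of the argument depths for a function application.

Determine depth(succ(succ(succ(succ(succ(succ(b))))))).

depth(succ(b)) = 1 + depth(b) = 1 + 0 = 1
depth(succ(succ(b))) = 1 + depth(succ(b)) = 1 + 1 = 2
depth(succ(succ(succ(b)))) = 1 + depth(succ(succ(b))) = 1 + 2 = 3
depth(succ(succ(succ(succ(b))))) = 1 + depth(succ(succ(succ(b)))) = 1 + 3 = 4
depth(succ(succ(succ(succ(succ(b)))))) = 1 + depth(succ(succ(succ(succ(b))))) = 1 + 4 = 5
depth(succ(succ(succ(succ(succ(succ(b))))))) = 1 + depth(succ(succ(succ(succ(succ(b)))))) = 1 + 5 = 6

6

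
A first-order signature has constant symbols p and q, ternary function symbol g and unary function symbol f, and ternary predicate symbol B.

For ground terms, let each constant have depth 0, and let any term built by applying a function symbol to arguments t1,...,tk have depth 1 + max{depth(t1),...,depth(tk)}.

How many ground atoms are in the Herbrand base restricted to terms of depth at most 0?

First count ground terms of depth ≤ 0.
Write N_k for the number of ground terms of depth ≤ k. A term of depth ≤ k is either a constant or a function symbol applied to arguments of depth ≤ k−1, so N_k = 2 + N_{k-1}^3 + N_{k-1}.
N_0 = 2
Explicitly: p, q.
So |H| = 2.
A ground atom is a predicate applied to a tuple of terms from H, so the count is the sum over predicates of |H|^arity:
  B: 2^3 = 8
Total ground atoms: 8.

8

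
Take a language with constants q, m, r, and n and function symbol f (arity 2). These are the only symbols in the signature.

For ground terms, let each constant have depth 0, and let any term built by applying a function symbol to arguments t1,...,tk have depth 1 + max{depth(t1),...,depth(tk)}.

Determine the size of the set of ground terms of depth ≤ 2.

404

Write N_k for the number of ground terms of depth ≤ k. A term of depth ≤ k is either a constant or a function symbol applied to arguments of depth ≤ k−1, so N_k = 4 + N_{k-1}^2.
N_0 = 4
N_1 = 4 + 4^2 = 20
N_2 = 4 + 20^2 = 404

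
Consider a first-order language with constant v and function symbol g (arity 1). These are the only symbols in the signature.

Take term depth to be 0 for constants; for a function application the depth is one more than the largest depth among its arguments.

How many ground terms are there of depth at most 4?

Let N_k = |{terms of depth ≤ k}|. Then N_0 = 1 and N_k = 1 + N_{k-1} for k ≥ 1 (one summand per function symbol, arity giving the exponent).
N_0 = 1
N_1 = 1 + 1 = 2
N_2 = 1 + 2 = 3
N_3 = 1 + 3 = 4
N_4 = 1 + 4 = 5
Explicitly: v, g(v), g(g(v)), g(g(g(v))), g(g(g(g(v)))).

5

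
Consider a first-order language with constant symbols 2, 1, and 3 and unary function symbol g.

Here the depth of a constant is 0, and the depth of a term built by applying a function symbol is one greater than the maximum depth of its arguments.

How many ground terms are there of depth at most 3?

Count level by level. With function symbols g/1, the terms of depth ≤ k are the 3 constants together with each function applied to depth-≤(k−1) tuples, so N_k = 3 + N_{k-1}.
N_0 = 3
N_1 = 3 + 3 = 6
N_2 = 3 + 6 = 9
N_3 = 3 + 9 = 12

12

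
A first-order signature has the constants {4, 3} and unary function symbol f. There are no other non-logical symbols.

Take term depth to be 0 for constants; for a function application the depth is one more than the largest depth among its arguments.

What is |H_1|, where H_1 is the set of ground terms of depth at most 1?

Let N_k = |{terms of depth ≤ k}|. Then N_0 = 2 and N_k = 2 + N_{k-1} for k ≥ 1 (one summand per function symbol, arity giving the exponent).
N_0 = 2
N_1 = 2 + 2 = 4
Explicitly: 4, 3, f(4), f(3).

4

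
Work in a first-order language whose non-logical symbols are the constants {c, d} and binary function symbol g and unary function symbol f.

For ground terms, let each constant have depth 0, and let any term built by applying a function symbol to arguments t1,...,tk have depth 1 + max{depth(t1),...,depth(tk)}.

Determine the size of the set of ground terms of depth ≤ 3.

5552

Count level by level. With function symbols g/2, f/1, the terms of depth ≤ k are the 2 constants together with each function applied to depth-≤(k−1) tuples, so N_k = 2 + N_{k-1}^2 + N_{k-1}.
N_0 = 2
N_1 = 2 + 2^2 + 2 = 8
N_2 = 2 + 8^2 + 8 = 74
N_3 = 2 + 74^2 + 74 = 5552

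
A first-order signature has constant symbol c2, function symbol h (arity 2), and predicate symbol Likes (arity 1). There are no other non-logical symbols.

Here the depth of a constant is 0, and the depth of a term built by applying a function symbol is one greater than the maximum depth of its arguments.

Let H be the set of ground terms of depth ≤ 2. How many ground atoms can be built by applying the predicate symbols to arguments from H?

First count ground terms of depth ≤ 2.
If N_k denotes the number of depth-≤k ground terms, the 1 constant gives N_0 = 1, and each function symbol of arity r contributes N_{k-1}^r new terms at level k: N_k = 1 + N_{k-1}^2.
N_0 = 1
N_1 = 1 + 1^2 = 2
N_2 = 1 + 2^2 = 5
Explicitly: c2, h(c2, c2), h(c2, h(c2, c2)), h(h(c2, c2), c2), h(h(c2, c2), h(c2, c2)).
So |H| = 5.
Each predicate of arity r yields |H|^r ground atoms (one per choice of an r-tuple from H):
  Likes: 5
Total ground atoms: 5.

5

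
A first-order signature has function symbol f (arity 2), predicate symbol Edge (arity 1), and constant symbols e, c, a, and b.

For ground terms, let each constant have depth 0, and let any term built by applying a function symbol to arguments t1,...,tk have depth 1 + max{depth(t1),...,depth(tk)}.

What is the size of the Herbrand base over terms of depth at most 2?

404

First count ground terms of depth ≤ 2.
Let N_k count ground terms of depth at most k. Each non-constant term of depth ≤ k is some function symbol applied to depth-≤(k−1) arguments, giving N_k = 4 + N_{k-1}^2.
N_0 = 4
N_1 = 4 + 4^2 = 20
N_2 = 4 + 20^2 = 404
So |H| = 404.
Each predicate of arity r yields |H|^r ground atoms (one per choice of an r-tuple from H):
  Edge: 404
Total ground atoms: 404.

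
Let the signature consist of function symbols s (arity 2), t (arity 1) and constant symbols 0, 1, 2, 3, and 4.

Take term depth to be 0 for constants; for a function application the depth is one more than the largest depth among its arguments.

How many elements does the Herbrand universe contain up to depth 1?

35

If N_k denotes the number of depth-≤k ground terms, the 5 constants give N_0 = 5, and each function symbol of arity r contributes N_{k-1}^r new terms at level k: N_k = 5 + N_{k-1}^2 + N_{k-1}.
N_0 = 5
N_1 = 5 + 5^2 + 5 = 35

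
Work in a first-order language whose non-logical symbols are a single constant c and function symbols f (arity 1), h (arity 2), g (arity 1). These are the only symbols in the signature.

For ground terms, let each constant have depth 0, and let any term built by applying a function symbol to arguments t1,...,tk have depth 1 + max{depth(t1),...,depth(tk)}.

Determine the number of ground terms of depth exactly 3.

Count level by level. With function symbols f/1, h/2, g/1, the terms of depth ≤ k are the 1 constant together with each function applied to depth-≤(k−1) tuples, so N_k = 1 + N_{k-1} + N_{k-1}^2 + N_{k-1}.
N_0 = 1
N_1 = 1 + 1 + 1^2 + 1 = 4
N_2 = 1 + 4 + 4^2 + 4 = 25
N_3 = 1 + 25 + 25^2 + 25 = 676
Terms of depth exactly 3: N_3 − N_2 = 676 − 25 = 651.

651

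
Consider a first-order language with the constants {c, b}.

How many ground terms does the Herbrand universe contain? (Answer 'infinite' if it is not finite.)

There are no function symbols, so every ground term is one of the 2 constants.
The Herbrand universe is {c, b}, which is finite with 2 elements.

2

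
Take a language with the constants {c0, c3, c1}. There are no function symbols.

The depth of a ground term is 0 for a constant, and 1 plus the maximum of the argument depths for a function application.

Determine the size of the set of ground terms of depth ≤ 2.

3

With no function symbols every ground term is a constant, so there are exactly 3 ground terms at every depth bound.
N_0 = 3
N_1 = 3
N_2 = 3
Explicitly: c0, c3, c1.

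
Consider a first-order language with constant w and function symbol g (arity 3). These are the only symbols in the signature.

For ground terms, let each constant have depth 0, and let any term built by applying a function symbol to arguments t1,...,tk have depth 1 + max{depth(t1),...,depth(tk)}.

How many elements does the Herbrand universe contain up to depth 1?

Let N_k count ground terms of depth at most k. Each non-constant term of depth ≤ k is some function symbol applied to depth-≤(k−1) arguments, giving N_k = 1 + N_{k-1}^3.
N_0 = 1
N_1 = 1 + 1^3 = 2
Explicitly: w, g(w, w, w).

2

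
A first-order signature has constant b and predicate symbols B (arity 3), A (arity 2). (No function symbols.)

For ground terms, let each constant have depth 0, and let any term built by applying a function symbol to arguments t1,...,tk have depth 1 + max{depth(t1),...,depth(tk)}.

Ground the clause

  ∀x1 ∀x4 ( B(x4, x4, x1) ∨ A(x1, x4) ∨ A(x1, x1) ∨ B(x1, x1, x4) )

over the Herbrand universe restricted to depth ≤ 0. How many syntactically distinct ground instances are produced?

1

Ground terms of depth ≤ 0:
  With no function symbols every ground term is a constant, so there is exactly 1 ground term at every depth bound.
  N_0 = 1
So there is exactly 1 ground term available for substitution.
The body mentions every one of the 2 quantified variables; since ground terms form a free algebra, no two substitutions collapse to the same formula.
Number of ground instances = 1^2 = 1.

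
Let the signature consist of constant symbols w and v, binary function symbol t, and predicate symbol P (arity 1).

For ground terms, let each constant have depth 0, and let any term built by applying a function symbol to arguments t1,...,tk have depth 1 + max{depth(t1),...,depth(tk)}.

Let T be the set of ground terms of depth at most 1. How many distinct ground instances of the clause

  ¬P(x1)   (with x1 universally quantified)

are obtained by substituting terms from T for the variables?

Ground terms of depth ≤ 1:
  Write N_k for the number of ground terms of depth ≤ k. A term of depth ≤ k is either a constant or a function symbol applied to arguments of depth ≤ k−1, so N_k = 2 + N_{k-1}^2.
  N_0 = 2
  N_1 = 2 + 2^2 = 6
  Explicitly: w, v, t(w, w), t(w, v), t(v, w), t(v, v).
So there are 6 ground terms available for substitution.
The variable x1 ranges independently over the available ground terms, and distinct assignments produce distinct instances.
Number of ground instances = 6.

6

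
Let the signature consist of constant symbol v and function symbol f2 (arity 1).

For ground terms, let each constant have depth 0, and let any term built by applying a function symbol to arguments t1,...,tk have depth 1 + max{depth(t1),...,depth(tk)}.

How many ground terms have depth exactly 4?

Count level by level. With function symbols f2/1, the terms of depth ≤ k are the 1 constant together with each function applied to depth-≤(k−1) tuples, so N_k = 1 + N_{k-1}.
N_0 = 1
N_1 = 1 + 1 = 2
N_2 = 1 + 2 = 3
N_3 = 1 + 3 = 4
N_4 = 1 + 4 = 5
Terms of depth exactly 4: N_4 − N_3 = 5 − 4 = 1.

1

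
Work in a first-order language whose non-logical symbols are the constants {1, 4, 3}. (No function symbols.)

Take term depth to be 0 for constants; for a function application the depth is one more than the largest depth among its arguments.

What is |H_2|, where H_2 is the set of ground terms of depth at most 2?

With no function symbols every ground term is a constant, so there are exactly 3 ground terms at every depth bound.
N_0 = 3
N_1 = 3
N_2 = 3

3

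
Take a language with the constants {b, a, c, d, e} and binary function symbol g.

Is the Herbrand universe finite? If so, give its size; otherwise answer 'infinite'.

The signature has at least one function symbol (g, arity 2) and at least one constant (b).
Iterating g gives infinitely many distinct ground terms: b, g(b, b), g(g(b, b), g(b, b)), ...
So the Herbrand universe is infinite.

infinite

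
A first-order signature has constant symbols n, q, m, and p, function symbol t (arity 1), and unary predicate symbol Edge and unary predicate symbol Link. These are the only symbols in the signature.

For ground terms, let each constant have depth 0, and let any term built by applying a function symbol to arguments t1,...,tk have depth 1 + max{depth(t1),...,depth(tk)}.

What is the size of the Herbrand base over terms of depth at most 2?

First count ground terms of depth ≤ 2.
Let N_k count ground terms of depth at most k. Each non-constant term of depth ≤ k is some function symbol applied to depth-≤(k−1) arguments, giving N_k = 4 + N_{k-1}.
N_0 = 4
N_1 = 4 + 4 = 8
N_2 = 4 + 8 = 12
Explicitly: n, q, m, p, t(n), t(q), t(m), t(p), t(t(n)), t(t(q)), t(t(m)), t(t(p)).
So |H| = 12.
Each predicate of arity r yields |H|^r ground atoms (one per choice of an r-tuple from H):
  Edge: 12;  Link: 12
Total ground atoms: 12 + 12 = 24.

24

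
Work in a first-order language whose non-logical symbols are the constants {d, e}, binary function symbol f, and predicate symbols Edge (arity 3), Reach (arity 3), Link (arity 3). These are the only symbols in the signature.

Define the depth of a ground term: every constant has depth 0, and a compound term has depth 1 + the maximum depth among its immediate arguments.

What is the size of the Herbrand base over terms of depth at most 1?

648

First count ground terms of depth ≤ 1.
Let N_k = |{terms of depth ≤ k}|. Then N_0 = 2 and N_k = 2 + N_{k-1}^2 for k ≥ 1 (one summand per function symbol, arity giving the exponent).
N_0 = 2
N_1 = 2 + 2^2 = 6
Explicitly: d, e, f(d, d), f(d, e), f(e, d), f(e, e).
So |H| = 6.
For each predicate symbol, the number of ground atoms is |H| raised to its arity; summing:
  Edge: 6^3 = 216;  Reach: 6^3 = 216;  Link: 6^3 = 216
Total ground atoms: 216 + 216 + 216 = 648.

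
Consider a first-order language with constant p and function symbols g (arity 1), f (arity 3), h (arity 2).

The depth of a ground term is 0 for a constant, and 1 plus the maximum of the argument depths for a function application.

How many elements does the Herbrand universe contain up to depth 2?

Count level by level. With function symbols g/1, f/3, h/2, the terms of depth ≤ k are the 1 constant together with each function applied to depth-≤(k−1) tuples, so N_k = 1 + N_{k-1} + N_{k-1}^3 + N_{k-1}^2.
N_0 = 1
N_1 = 1 + 1 + 1^3 + 1^2 = 4
N_2 = 1 + 4 + 4^3 + 4^2 = 85

85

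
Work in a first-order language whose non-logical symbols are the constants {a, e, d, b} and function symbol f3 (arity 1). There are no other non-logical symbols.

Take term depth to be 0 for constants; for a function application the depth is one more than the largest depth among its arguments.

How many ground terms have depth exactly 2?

4

Let N_k = |{terms of depth ≤ k}|. Then N_0 = 4 and N_k = 4 + N_{k-1} for k ≥ 1 (one summand per function symbol, arity giving the exponent).
N_0 = 4
N_1 = 4 + 4 = 8
N_2 = 4 + 8 = 12
Terms of depth exactly 2: N_2 − N_1 = 12 − 8 = 4.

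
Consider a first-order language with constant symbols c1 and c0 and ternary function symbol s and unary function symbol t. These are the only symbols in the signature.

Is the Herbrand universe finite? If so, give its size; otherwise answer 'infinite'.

infinite

The signature has at least one function symbol (s, arity 3) and at least one constant (c1).
Iterating s gives infinitely many distinct ground terms: c1, s(c1, c1, c1), s(s(c1, c1, c1), s(c1, c1, c1), s(c1, c1, c1)), ...
So the Herbrand universe is infinite.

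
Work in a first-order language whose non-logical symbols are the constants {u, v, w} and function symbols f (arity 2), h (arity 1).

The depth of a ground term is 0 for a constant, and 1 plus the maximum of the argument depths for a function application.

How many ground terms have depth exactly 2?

Write N_k for the number of ground terms of depth ≤ k. A term of depth ≤ k is either a constant or a function symbol applied to arguments of depth ≤ k−1, so N_k = 3 + N_{k-1}^2 + N_{k-1}.
N_0 = 3
N_1 = 3 + 3^2 + 3 = 15
N_2 = 3 + 15^2 + 15 = 243
Terms of depth exactly 2: N_2 − N_1 = 243 − 15 = 228.

228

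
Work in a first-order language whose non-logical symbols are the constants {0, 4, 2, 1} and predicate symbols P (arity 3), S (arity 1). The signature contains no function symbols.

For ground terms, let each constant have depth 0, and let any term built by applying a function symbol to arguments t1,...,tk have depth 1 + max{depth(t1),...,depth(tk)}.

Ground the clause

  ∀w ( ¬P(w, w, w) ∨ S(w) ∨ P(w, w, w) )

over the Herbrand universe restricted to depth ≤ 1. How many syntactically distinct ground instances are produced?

Ground terms of depth ≤ 1:
  With no function symbols every ground term is a constant, so there are exactly 4 ground terms at every depth bound.
  N_0 = 4
  N_1 = 4
So there are 4 ground terms available for substitution.
The clause has 1 distinct variable (w), which appears in the body. In the free term algebra distinct substitutions yield syntactically distinct ground instances.
Number of ground instances = 4.

4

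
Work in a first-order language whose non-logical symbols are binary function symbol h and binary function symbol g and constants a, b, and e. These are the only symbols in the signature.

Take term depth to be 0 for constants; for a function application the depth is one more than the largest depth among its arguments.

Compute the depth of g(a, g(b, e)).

2

depth(g(b, e)) = 1 + max(0, 0) = 1
depth(g(a, g(b, e))) = 1 + max(0, 1) = 2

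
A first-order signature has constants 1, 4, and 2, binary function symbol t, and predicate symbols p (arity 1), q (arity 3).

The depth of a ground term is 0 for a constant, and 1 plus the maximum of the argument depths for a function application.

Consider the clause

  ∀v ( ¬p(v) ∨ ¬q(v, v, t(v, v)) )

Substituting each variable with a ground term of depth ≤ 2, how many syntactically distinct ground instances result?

Ground terms of depth ≤ 2:
  If N_k denotes the number of depth-≤k ground terms, the 3 constants give N_0 = 3, and each function symbol of arity r contributes N_{k-1}^r new terms at level k: N_k = 3 + N_{k-1}^2.
  N_0 = 3
  N_1 = 3 + 3^2 = 12
  N_2 = 3 + 12^2 = 147
So there are 147 ground terms available for substitution.
The clause has 1 distinct variable (v), which appears in the body. In the free term algebra distinct substitutions yield syntactically distinct ground instances.
Number of ground instances = 147.

147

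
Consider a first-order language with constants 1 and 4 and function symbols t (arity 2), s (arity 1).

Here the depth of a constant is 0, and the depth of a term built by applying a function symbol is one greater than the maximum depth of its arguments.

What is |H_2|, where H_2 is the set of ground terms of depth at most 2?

74

If N_k denotes the number of depth-≤k ground terms, the 2 constants give N_0 = 2, and each function symbol of arity r contributes N_{k-1}^r new terms at level k: N_k = 2 + N_{k-1}^2 + N_{k-1}.
N_0 = 2
N_1 = 2 + 2^2 + 2 = 8
N_2 = 2 + 8^2 + 8 = 74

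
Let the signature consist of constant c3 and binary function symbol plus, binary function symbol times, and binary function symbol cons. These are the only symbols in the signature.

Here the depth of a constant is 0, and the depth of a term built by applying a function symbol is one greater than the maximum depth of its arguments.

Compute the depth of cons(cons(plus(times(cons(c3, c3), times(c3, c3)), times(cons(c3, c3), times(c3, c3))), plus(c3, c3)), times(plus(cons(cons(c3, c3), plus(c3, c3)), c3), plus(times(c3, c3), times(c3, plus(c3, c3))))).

depth(cons(c3, c3)) = 1 + max(0, 0) = 1
depth(times(c3, c3)) = 1 + max(0, 0) = 1
depth(times(cons(c3, c3), times(c3, c3))) = 1 + max(1, 1) = 2
depth(plus(times(cons(c3, c3), times(c3, c3)), times(cons(c3, c3), times(c3, c3)))) = 1 + max(2, 2) = 3
depth(plus(c3, c3)) = 1 + max(0, 0) = 1
depth(cons(plus(times(cons(c3, c3), times(c3, c3)), times(cons(c3, c3), times(c3, c3))), plus(c3, c3))) = 1 + max(3, 1) = 4
depth(cons(cons(c3, c3), plus(c3, c3))) = 1 + max(1, 1) = 2
depth(plus(cons(cons(c3, c3), plus(c3, c3)), c3)) = 1 + max(2, 0) = 3
depth(times(c3, plus(c3, c3))) = 1 + max(0, 1) = 2
depth(plus(times(c3, c3), times(c3, plus(c3, c3)))) = 1 + max(1, 2) = 3
depth(times(plus(cons(cons(c3, c3), plus(c3, c3)), c3), plus(times(c3, c3), times(c3, plus(c3, c3))))) = 1 + max(3, 3) = 4
depth(cons(cons(plus(times(cons(c3, c3), times(c3, c3)), times(cons(c3, c3), times(c3, c3))), plus(c3, c3)), times(plus(cons(cons(c3, c3), plus(c3, c3)), c3), plus(times(c3, c3), times(c3, plus(c3, c3)))))) = 1 + max(4, 4) = 5

5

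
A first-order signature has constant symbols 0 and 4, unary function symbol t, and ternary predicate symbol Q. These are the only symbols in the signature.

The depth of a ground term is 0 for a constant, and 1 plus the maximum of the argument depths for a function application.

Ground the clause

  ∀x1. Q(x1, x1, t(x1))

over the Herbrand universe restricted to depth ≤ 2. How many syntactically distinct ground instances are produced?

Ground terms of depth ≤ 2:
  Count level by level. With function symbols t/1, the terms of depth ≤ k are the 2 constants together with each function applied to depth-≤(k−1) tuples, so N_k = 2 + N_{k-1}.
  N_0 = 2
  N_1 = 2 + 2 = 4
  N_2 = 2 + 4 = 6
  Explicitly: 0, 4, t(0), t(4), t(t(0)), t(t(4)).
So there are 6 ground terms available for substitution.
The variable x1 ranges independently over the available ground terms, and distinct assignments produce distinct instances.
Number of ground instances = 6.

6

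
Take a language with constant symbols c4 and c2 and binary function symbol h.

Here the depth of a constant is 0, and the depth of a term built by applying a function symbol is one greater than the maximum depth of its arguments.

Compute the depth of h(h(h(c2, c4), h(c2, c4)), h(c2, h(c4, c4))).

depth(h(c2, c4)) = 1 + max(0, 0) = 1
depth(h(h(c2, c4), h(c2, c4))) = 1 + max(1, 1) = 2
depth(h(c4, c4)) = 1 + max(0, 0) = 1
depth(h(c2, h(c4, c4))) = 1 + max(0, 1) = 2
depth(h(h(h(c2, c4), h(c2, c4)), h(c2, h(c4, c4)))) = 1 + max(2, 2) = 3

3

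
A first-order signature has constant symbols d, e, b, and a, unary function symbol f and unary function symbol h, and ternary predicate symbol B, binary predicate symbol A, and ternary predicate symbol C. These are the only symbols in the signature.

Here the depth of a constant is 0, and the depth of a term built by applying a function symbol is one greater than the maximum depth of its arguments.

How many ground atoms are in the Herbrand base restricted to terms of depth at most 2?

44688

First count ground terms of depth ≤ 2.
Write N_k for the number of ground terms of depth ≤ k. A term of depth ≤ k is either a constant or a function symbol applied to arguments of depth ≤ k−1, so N_k = 4 + N_{k-1} + N_{k-1}.
N_0 = 4
N_1 = 4 + 4 + 4 = 12
N_2 = 4 + 12 + 12 = 28
So |H| = 28.
Each predicate of arity r yields |H|^r ground atoms (one per choice of an r-tuple from H):
  B: 28^3 = 21952;  A: 28^2 = 784;  C: 28^3 = 21952
Total ground atoms: 21952 + 784 + 21952 = 44688.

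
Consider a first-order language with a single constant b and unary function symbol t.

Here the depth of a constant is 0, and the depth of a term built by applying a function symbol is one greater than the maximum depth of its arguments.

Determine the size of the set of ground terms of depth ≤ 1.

Write N_k for the number of ground terms of depth ≤ k. A term of depth ≤ k is either a constant or a function symbol applied to arguments of depth ≤ k−1, so N_k = 1 + N_{k-1}.
N_0 = 1
N_1 = 1 + 1 = 2

2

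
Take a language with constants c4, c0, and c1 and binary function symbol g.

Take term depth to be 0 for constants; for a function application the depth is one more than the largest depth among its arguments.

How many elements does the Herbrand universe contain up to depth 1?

If N_k denotes the number of depth-≤k ground terms, the 3 constants give N_0 = 3, and each function symbol of arity r contributes N_{k-1}^r new terms at level k: N_k = 3 + N_{k-1}^2.
N_0 = 3
N_1 = 3 + 3^2 = 12
Explicitly: c4, c0, c1, g(c4, c4), g(c4, c0), g(c4, c1), g(c0, c4), g(c0, c0), g(c0, c1), g(c1, c4), g(c1, c0), g(c1, c1).

12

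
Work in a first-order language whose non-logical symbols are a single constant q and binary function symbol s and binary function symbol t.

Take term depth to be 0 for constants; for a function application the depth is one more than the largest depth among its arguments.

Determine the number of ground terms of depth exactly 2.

16

If N_k denotes the number of depth-≤k ground terms, the 1 constant gives N_0 = 1, and each function symbol of arity r contributes N_{k-1}^r new terms at level k: N_k = 1 + N_{k-1}^2 + N_{k-1}^2.
N_0 = 1
N_1 = 1 + 1^2 + 1^2 = 3
N_2 = 1 + 3^2 + 3^2 = 19
Terms of depth exactly 2: N_2 − N_1 = 19 − 3 = 16.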